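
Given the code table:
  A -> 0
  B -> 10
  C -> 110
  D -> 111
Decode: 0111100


Decoding:
0 -> A
111 -> D
10 -> B
0 -> A


Result: ADBA


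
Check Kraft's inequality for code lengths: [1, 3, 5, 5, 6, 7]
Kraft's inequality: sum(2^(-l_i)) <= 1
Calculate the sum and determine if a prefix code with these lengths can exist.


Sum = 2^(-1) + 2^(-3) + 2^(-5) + 2^(-5) + 2^(-6) + 2^(-7)
    = 0.5 + 0.125 + 0.03125 + 0.03125 + 0.015625 + 0.0078125
    = 91/128 = 0.7109375
Since 0.7109375 <= 1, Kraft's inequality IS satisfied.
A prefix code with these lengths CAN exist.

Kraft sum = 0.7109375. Satisfied.


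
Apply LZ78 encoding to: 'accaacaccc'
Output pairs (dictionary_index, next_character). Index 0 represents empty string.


LZ78 encoding steps:
Dictionary: {0: ''}
Step 1: w='' (idx 0), next='a' -> output (0, 'a'), add 'a' as idx 1
Step 2: w='' (idx 0), next='c' -> output (0, 'c'), add 'c' as idx 2
Step 3: w='c' (idx 2), next='a' -> output (2, 'a'), add 'ca' as idx 3
Step 4: w='a' (idx 1), next='c' -> output (1, 'c'), add 'ac' as idx 4
Step 5: w='ac' (idx 4), next='c' -> output (4, 'c'), add 'acc' as idx 5
Step 6: w='c' (idx 2), end of input -> output (2, '')


Encoded: [(0, 'a'), (0, 'c'), (2, 'a'), (1, 'c'), (4, 'c'), (2, '')]


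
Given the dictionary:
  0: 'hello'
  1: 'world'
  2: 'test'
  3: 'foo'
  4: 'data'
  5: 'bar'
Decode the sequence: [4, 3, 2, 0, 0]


Look up each index in the dictionary:
  4 -> 'data'
  3 -> 'foo'
  2 -> 'test'
  0 -> 'hello'
  0 -> 'hello'

Decoded: "data foo test hello hello"


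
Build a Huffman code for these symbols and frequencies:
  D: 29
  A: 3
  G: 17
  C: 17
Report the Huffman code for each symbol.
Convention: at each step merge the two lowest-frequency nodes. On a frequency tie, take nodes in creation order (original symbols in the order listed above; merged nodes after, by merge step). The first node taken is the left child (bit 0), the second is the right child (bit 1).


Huffman tree construction:
Step 1: Merge A(3) + G(17) = 20
Step 2: Merge C(17) + (A+G)(20) = 37
Step 3: Merge D(29) + (C+(A+G))(37) = 66
Read each symbol's code off the tree from the root (left child = 0, right child = 1).

Codes:
  D: 0 (length 1)
  A: 110 (length 3)
  G: 111 (length 3)
  C: 10 (length 2)
Average code length: 123/66 = 1.8636 bits/symbol


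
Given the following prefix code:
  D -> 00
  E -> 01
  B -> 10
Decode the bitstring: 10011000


Decoding step by step:
Bits 10 -> B
Bits 01 -> E
Bits 10 -> B
Bits 00 -> D


Decoded message: BEBD


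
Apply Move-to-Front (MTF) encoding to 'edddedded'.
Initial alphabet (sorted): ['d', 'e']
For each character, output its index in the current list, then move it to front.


MTF encoding:
'e': index 1 in ['d', 'e'] -> ['e', 'd']
'd': index 1 in ['e', 'd'] -> ['d', 'e']
'd': index 0 in ['d', 'e'] -> ['d', 'e']
'd': index 0 in ['d', 'e'] -> ['d', 'e']
'e': index 1 in ['d', 'e'] -> ['e', 'd']
'd': index 1 in ['e', 'd'] -> ['d', 'e']
'd': index 0 in ['d', 'e'] -> ['d', 'e']
'e': index 1 in ['d', 'e'] -> ['e', 'd']
'd': index 1 in ['e', 'd'] -> ['d', 'e']


Output: [1, 1, 0, 0, 1, 1, 0, 1, 1]


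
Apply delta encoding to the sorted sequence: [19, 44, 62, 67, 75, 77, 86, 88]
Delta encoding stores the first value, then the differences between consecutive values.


First value: 19
Deltas:
  44 - 19 = 25
  62 - 44 = 18
  67 - 62 = 5
  75 - 67 = 8
  77 - 75 = 2
  86 - 77 = 9
  88 - 86 = 2


Delta encoded: [19, 25, 18, 5, 8, 2, 9, 2]


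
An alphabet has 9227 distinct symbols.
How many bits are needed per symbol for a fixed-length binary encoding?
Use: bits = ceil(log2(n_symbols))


log2(9227) = 13.1716
Bracket: 2^13 = 8192 < 9227 <= 2^14 = 16384
So ceil(log2(9227)) = 14

bits = ceil(log2(9227)) = ceil(13.1716) = 14 bits


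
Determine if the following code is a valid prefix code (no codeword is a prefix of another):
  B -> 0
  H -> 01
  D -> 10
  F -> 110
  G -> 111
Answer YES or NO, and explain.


Checking each pair (does one codeword prefix another?):
  B='0' vs H='01': prefix -- VIOLATION

NO -- this is NOT a valid prefix code. B (0) is a prefix of H (01).


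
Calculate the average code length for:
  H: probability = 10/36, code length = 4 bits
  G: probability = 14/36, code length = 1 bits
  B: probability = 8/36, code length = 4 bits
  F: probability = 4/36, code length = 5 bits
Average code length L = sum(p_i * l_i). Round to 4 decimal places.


Weighted contributions p_i * l_i:
  H: (10/36) * 4 = 40/36
  G: (14/36) * 1 = 14/36
  B: (8/36) * 4 = 32/36
  F: (4/36) * 5 = 20/36
Sum = (40 + 14 + 32 + 20)/36 = 106/36

L = 106/36 = 2.9444 bits/symbol


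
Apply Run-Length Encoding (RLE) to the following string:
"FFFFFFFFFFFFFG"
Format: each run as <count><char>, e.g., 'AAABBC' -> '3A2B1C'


Scanning runs left to right:
  i=0: run of 'F' x 13 -> '13F'
  i=13: run of 'G' x 1 -> '1G'

RLE = 13F1G


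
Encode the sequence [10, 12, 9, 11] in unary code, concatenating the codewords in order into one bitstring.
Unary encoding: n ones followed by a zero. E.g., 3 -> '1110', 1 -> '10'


Encode each number as n ones followed by a terminating 0:
  10 -> 11111111110 (11 bits)
  12 -> 1111111111110 (13 bits)
  9 -> 1111111110 (10 bits)
  11 -> 111111111110 (12 bits)
Total length = 11 + 13 + 10 + 12 = 46 bits.

Unary([10, 12, 9, 11]) = 1111111111011111111111101111111110111111111110 (46 bits)


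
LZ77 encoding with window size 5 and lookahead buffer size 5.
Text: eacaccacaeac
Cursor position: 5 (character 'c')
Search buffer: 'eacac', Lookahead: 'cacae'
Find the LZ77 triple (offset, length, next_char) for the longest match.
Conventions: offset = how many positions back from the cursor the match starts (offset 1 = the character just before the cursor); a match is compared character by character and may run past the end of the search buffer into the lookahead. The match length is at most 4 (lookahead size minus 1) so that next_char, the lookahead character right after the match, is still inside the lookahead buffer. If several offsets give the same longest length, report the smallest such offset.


Try each offset into the search buffer:
  offset=1 (pos 4, char 'c'): match length 1
  offset=2 (pos 3, char 'a'): match length 0
  offset=3 (pos 2, char 'c'): match length 3
  offset=4 (pos 1, char 'a'): match length 0
  offset=5 (pos 0, char 'e'): match length 0
Longest match has length 3 at offset 3.
next_char = character at position 5 + 3 = 8 -> 'a'

Best match: offset=3, length=3 (matching 'cac' starting at position 2)
LZ77 triple: (3, 3, 'a')


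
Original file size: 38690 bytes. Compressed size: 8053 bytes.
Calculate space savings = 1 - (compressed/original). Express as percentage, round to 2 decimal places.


ratio = compressed/original = 8053/38690 = 0.208142
savings = 1 - ratio = 1 - 0.208142 = 0.791858
as a percentage: 0.791858 * 100 = 79.19%

Space savings = 1 - 8053/38690 = 79.19%


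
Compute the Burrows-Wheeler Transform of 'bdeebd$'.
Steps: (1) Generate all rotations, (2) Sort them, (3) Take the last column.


Rotations (sorted):
  0: $bdeebd -> last char: d
  1: bd$bdee -> last char: e
  2: bdeebd$ -> last char: $
  3: d$bdeeb -> last char: b
  4: deebd$b -> last char: b
  5: ebd$bde -> last char: e
  6: eebd$bd -> last char: d


BWT = de$bbed


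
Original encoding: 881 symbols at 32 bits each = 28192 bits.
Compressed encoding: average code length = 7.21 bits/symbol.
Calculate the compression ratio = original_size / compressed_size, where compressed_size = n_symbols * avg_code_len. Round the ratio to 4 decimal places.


original_size = n_symbols * orig_bits = 881 * 32 = 28192 bits
compressed_size = n_symbols * avg_code_len = 881 * 7.21 = 6352.01 bits
ratio = original_size / compressed_size = 28192 / 6352.01 = 4.4383

Compression ratio = 4.4383


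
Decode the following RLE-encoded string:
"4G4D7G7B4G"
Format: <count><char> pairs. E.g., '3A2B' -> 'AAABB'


Expanding each <count><char> pair:
  4G -> 'GGGG'
  4D -> 'DDDD'
  7G -> 'GGGGGGG'
  7B -> 'BBBBBBB'
  4G -> 'GGGG'

Decoded = GGGGDDDDGGGGGGGBBBBBBBGGGG


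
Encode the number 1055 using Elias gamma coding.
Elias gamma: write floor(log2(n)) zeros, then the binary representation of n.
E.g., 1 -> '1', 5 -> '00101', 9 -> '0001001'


num_bits = floor(log2(1055)) + 1 = 11
leading_zeros = num_bits - 1 = 10
binary(1055) = 10000011111

Elias gamma(1055) = '0000000000' + '10000011111' = 000000000010000011111 (21 bits)


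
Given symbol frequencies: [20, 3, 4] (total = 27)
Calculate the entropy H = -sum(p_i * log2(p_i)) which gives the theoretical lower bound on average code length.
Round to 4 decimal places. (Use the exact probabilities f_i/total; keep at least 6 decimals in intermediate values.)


Per-symbol terms -p_i * log2(p_i) with p_i = f_i/27:
  p = 20/27 = 0.740741: log2(p) = -0.432959, -p*log2(p) = 0.320711
  p = 3/27 = 0.111111: log2(p) = -3.169925, -p*log2(p) = 0.352214
  p = 4/27 = 0.148148: log2(p) = -2.754888, -p*log2(p) = 0.408131
H = 0.320711 + 0.352214 + 0.408131 = 1.081056

H = 1.0811 bits/symbol


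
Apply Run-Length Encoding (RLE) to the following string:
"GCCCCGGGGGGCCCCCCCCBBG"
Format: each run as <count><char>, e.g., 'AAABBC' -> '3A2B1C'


Scanning runs left to right:
  i=0: run of 'G' x 1 -> '1G'
  i=1: run of 'C' x 4 -> '4C'
  i=5: run of 'G' x 6 -> '6G'
  i=11: run of 'C' x 8 -> '8C'
  i=19: run of 'B' x 2 -> '2B'
  i=21: run of 'G' x 1 -> '1G'

RLE = 1G4C6G8C2B1G


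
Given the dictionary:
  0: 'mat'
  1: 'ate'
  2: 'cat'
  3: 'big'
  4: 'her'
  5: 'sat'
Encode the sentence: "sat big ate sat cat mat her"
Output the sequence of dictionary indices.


Look up each word in the dictionary:
  'sat' -> 5
  'big' -> 3
  'ate' -> 1
  'sat' -> 5
  'cat' -> 2
  'mat' -> 0
  'her' -> 4

Encoded: [5, 3, 1, 5, 2, 0, 4]


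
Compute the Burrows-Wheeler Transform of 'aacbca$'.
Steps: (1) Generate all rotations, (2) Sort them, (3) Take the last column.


Rotations (sorted):
  0: $aacbca -> last char: a
  1: a$aacbc -> last char: c
  2: aacbca$ -> last char: $
  3: acbca$a -> last char: a
  4: bca$aac -> last char: c
  5: ca$aacb -> last char: b
  6: cbca$aa -> last char: a


BWT = ac$acba


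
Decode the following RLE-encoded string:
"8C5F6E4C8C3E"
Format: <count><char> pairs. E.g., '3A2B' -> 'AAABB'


Expanding each <count><char> pair:
  8C -> 'CCCCCCCC'
  5F -> 'FFFFF'
  6E -> 'EEEEEE'
  4C -> 'CCCC'
  8C -> 'CCCCCCCC'
  3E -> 'EEE'

Decoded = CCCCCCCCFFFFFEEEEEECCCCCCCCCCCCEEE


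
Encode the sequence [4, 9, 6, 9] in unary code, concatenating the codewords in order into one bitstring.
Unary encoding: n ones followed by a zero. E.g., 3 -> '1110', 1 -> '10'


Encode each number as n ones followed by a terminating 0:
  4 -> 11110 (5 bits)
  9 -> 1111111110 (10 bits)
  6 -> 1111110 (7 bits)
  9 -> 1111111110 (10 bits)
Total length = 5 + 10 + 7 + 10 = 32 bits.

Unary([4, 9, 6, 9]) = 11110111111111011111101111111110 (32 bits)


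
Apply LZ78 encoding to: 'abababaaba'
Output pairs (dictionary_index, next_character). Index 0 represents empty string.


LZ78 encoding steps:
Dictionary: {0: ''}
Step 1: w='' (idx 0), next='a' -> output (0, 'a'), add 'a' as idx 1
Step 2: w='' (idx 0), next='b' -> output (0, 'b'), add 'b' as idx 2
Step 3: w='a' (idx 1), next='b' -> output (1, 'b'), add 'ab' as idx 3
Step 4: w='ab' (idx 3), next='a' -> output (3, 'a'), add 'aba' as idx 4
Step 5: w='aba' (idx 4), end of input -> output (4, '')


Encoded: [(0, 'a'), (0, 'b'), (1, 'b'), (3, 'a'), (4, '')]


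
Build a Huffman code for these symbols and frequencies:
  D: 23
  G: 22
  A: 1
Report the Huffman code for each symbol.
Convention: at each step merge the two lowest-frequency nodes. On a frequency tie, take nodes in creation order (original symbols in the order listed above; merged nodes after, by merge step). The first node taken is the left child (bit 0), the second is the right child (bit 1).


Huffman tree construction:
Step 1: Merge A(1) + G(22) = 23
Step 2: Merge D(23) + (A+G)(23) = 46
Read each symbol's code off the tree from the root (left child = 0, right child = 1).

Codes:
  D: 0 (length 1)
  G: 11 (length 2)
  A: 10 (length 2)
Average code length: 69/46 = 1.5000 bits/symbol


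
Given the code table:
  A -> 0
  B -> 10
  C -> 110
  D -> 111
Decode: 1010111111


Decoding:
10 -> B
10 -> B
111 -> D
111 -> D


Result: BBDD


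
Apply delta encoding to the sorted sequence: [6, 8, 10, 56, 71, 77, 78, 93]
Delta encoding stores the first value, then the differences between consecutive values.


First value: 6
Deltas:
  8 - 6 = 2
  10 - 8 = 2
  56 - 10 = 46
  71 - 56 = 15
  77 - 71 = 6
  78 - 77 = 1
  93 - 78 = 15


Delta encoded: [6, 2, 2, 46, 15, 6, 1, 15]


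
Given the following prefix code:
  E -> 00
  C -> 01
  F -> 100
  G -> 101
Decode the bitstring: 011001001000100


Decoding step by step:
Bits 01 -> C
Bits 100 -> F
Bits 100 -> F
Bits 100 -> F
Bits 01 -> C
Bits 00 -> E


Decoded message: CFFFCE


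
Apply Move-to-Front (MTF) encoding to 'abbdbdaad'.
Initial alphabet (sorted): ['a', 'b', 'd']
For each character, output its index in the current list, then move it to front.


MTF encoding:
'a': index 0 in ['a', 'b', 'd'] -> ['a', 'b', 'd']
'b': index 1 in ['a', 'b', 'd'] -> ['b', 'a', 'd']
'b': index 0 in ['b', 'a', 'd'] -> ['b', 'a', 'd']
'd': index 2 in ['b', 'a', 'd'] -> ['d', 'b', 'a']
'b': index 1 in ['d', 'b', 'a'] -> ['b', 'd', 'a']
'd': index 1 in ['b', 'd', 'a'] -> ['d', 'b', 'a']
'a': index 2 in ['d', 'b', 'a'] -> ['a', 'd', 'b']
'a': index 0 in ['a', 'd', 'b'] -> ['a', 'd', 'b']
'd': index 1 in ['a', 'd', 'b'] -> ['d', 'a', 'b']


Output: [0, 1, 0, 2, 1, 1, 2, 0, 1]


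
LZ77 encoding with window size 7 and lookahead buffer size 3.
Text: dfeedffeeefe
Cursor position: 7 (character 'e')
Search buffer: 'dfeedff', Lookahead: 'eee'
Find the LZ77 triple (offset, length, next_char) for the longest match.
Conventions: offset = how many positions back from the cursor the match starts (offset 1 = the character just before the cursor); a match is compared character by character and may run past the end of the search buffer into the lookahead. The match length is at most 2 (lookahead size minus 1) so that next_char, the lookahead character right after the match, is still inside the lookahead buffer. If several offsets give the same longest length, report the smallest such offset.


Try each offset into the search buffer:
  offset=1 (pos 6, char 'f'): match length 0
  offset=2 (pos 5, char 'f'): match length 0
  offset=3 (pos 4, char 'd'): match length 0
  offset=4 (pos 3, char 'e'): match length 1
  offset=5 (pos 2, char 'e'): match length 2
  offset=6 (pos 1, char 'f'): match length 0
  offset=7 (pos 0, char 'd'): match length 0
Longest match has length 2 at offset 5.
next_char = character at position 7 + 2 = 9 -> 'e'

Best match: offset=5, length=2 (matching 'ee' starting at position 2)
LZ77 triple: (5, 2, 'e')


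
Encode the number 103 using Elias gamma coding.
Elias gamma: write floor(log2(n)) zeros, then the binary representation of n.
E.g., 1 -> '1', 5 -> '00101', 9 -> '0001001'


num_bits = floor(log2(103)) + 1 = 7
leading_zeros = num_bits - 1 = 6
binary(103) = 1100111

Elias gamma(103) = '000000' + '1100111' = 0000001100111 (13 bits)


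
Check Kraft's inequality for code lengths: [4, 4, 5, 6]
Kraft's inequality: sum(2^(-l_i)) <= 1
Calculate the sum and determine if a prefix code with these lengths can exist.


Sum = 2^(-4) + 2^(-4) + 2^(-5) + 2^(-6)
    = 0.0625 + 0.0625 + 0.03125 + 0.015625
    = 11/64 = 0.171875
Since 0.171875 <= 1, Kraft's inequality IS satisfied.
A prefix code with these lengths CAN exist.

Kraft sum = 0.171875. Satisfied.


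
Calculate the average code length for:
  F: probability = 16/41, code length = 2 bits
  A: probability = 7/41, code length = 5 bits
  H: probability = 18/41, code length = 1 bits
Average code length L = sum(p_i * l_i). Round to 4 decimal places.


Weighted contributions p_i * l_i:
  F: (16/41) * 2 = 32/41
  A: (7/41) * 5 = 35/41
  H: (18/41) * 1 = 18/41
Sum = (32 + 35 + 18)/41 = 85/41

L = 85/41 = 2.0732 bits/symbol


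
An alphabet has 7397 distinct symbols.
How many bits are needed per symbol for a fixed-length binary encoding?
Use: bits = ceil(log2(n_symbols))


log2(7397) = 12.8527
Bracket: 2^12 = 4096 < 7397 <= 2^13 = 8192
So ceil(log2(7397)) = 13

bits = ceil(log2(7397)) = ceil(12.8527) = 13 bits


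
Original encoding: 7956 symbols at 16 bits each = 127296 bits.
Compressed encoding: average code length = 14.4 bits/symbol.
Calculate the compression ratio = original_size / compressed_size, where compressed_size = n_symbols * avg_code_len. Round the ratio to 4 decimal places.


original_size = n_symbols * orig_bits = 7956 * 16 = 127296 bits
compressed_size = n_symbols * avg_code_len = 7956 * 14.4 = 114566.4 bits
ratio = original_size / compressed_size = 127296 / 114566.4 = 1.1111

Compression ratio = 1.1111


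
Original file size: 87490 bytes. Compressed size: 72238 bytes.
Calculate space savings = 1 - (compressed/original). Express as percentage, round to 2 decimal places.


ratio = compressed/original = 72238/87490 = 0.825672
savings = 1 - ratio = 1 - 0.825672 = 0.174328
as a percentage: 0.174328 * 100 = 17.43%

Space savings = 1 - 72238/87490 = 17.43%


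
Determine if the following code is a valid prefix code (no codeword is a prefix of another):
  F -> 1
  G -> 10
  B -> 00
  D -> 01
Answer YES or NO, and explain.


Checking each pair (does one codeword prefix another?):
  F='1' vs G='10': prefix -- VIOLATION

NO -- this is NOT a valid prefix code. F (1) is a prefix of G (10).


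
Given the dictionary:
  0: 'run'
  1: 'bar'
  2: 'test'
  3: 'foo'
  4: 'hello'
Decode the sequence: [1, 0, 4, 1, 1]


Look up each index in the dictionary:
  1 -> 'bar'
  0 -> 'run'
  4 -> 'hello'
  1 -> 'bar'
  1 -> 'bar'

Decoded: "bar run hello bar bar"


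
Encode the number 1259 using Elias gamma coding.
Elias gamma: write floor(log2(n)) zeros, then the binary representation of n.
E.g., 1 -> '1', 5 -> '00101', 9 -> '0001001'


num_bits = floor(log2(1259)) + 1 = 11
leading_zeros = num_bits - 1 = 10
binary(1259) = 10011101011

Elias gamma(1259) = '0000000000' + '10011101011' = 000000000010011101011 (21 bits)


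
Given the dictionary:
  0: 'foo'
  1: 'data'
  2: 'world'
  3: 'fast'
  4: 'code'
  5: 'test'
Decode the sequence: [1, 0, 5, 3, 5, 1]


Look up each index in the dictionary:
  1 -> 'data'
  0 -> 'foo'
  5 -> 'test'
  3 -> 'fast'
  5 -> 'test'
  1 -> 'data'

Decoded: "data foo test fast test data"


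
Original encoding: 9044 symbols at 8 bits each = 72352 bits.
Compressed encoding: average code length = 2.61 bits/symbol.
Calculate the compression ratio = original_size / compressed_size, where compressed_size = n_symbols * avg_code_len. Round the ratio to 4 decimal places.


original_size = n_symbols * orig_bits = 9044 * 8 = 72352 bits
compressed_size = n_symbols * avg_code_len = 9044 * 2.61 = 23604.84 bits
ratio = original_size / compressed_size = 72352 / 23604.84 = 3.0651

Compression ratio = 3.0651


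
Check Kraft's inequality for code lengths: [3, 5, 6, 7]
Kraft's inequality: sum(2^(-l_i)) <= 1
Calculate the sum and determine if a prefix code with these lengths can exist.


Sum = 2^(-3) + 2^(-5) + 2^(-6) + 2^(-7)
    = 0.125 + 0.03125 + 0.015625 + 0.0078125
    = 23/128 = 0.1796875
Since 0.1796875 <= 1, Kraft's inequality IS satisfied.
A prefix code with these lengths CAN exist.

Kraft sum = 0.1796875. Satisfied.


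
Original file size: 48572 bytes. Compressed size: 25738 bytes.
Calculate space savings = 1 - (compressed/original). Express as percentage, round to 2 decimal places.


ratio = compressed/original = 25738/48572 = 0.529894
savings = 1 - ratio = 1 - 0.529894 = 0.470106
as a percentage: 0.470106 * 100 = 47.01%

Space savings = 1 - 25738/48572 = 47.01%


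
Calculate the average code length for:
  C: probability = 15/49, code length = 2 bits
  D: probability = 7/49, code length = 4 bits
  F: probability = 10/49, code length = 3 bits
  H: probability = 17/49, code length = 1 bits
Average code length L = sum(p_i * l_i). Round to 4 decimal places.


Weighted contributions p_i * l_i:
  C: (15/49) * 2 = 30/49
  D: (7/49) * 4 = 28/49
  F: (10/49) * 3 = 30/49
  H: (17/49) * 1 = 17/49
Sum = (30 + 28 + 30 + 17)/49 = 105/49

L = 105/49 = 2.1429 bits/symbol


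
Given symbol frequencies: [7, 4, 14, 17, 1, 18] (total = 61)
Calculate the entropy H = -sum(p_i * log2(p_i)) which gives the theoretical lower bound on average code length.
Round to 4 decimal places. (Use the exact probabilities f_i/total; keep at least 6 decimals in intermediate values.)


Per-symbol terms -p_i * log2(p_i) with p_i = f_i/61:
  p = 7/61 = 0.114754: log2(p) = -3.123382, -p*log2(p) = 0.358421
  p = 4/61 = 0.065574: log2(p) = -3.930737, -p*log2(p) = 0.257753
  p = 14/61 = 0.229508: log2(p) = -2.123382, -p*log2(p) = 0.487334
  p = 17/61 = 0.278689: log2(p) = -1.843274, -p*log2(p) = 0.513699
  p = 1/61 = 0.016393: log2(p) = -5.930737, -p*log2(p) = 0.097225
  p = 18/61 = 0.295082: log2(p) = -1.760812, -p*log2(p) = 0.519584
H = 0.358421 + 0.257753 + 0.487334 + 0.513699 + 0.097225 + 0.519584 = 2.234016

H = 2.234 bits/symbol


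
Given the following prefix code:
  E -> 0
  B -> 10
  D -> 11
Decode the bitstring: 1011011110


Decoding step by step:
Bits 10 -> B
Bits 11 -> D
Bits 0 -> E
Bits 11 -> D
Bits 11 -> D
Bits 0 -> E


Decoded message: BDEDDE


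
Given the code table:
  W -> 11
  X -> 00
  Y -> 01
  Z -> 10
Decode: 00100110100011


Decoding:
00 -> X
10 -> Z
01 -> Y
10 -> Z
10 -> Z
00 -> X
11 -> W


Result: XZYZZXW


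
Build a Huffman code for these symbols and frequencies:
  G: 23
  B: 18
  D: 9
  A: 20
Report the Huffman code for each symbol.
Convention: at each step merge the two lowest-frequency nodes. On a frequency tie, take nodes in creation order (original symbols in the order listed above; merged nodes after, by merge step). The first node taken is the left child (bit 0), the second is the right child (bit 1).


Huffman tree construction:
Step 1: Merge D(9) + B(18) = 27
Step 2: Merge A(20) + G(23) = 43
Step 3: Merge (D+B)(27) + (A+G)(43) = 70
Read each symbol's code off the tree from the root (left child = 0, right child = 1).

Codes:
  G: 11 (length 2)
  B: 01 (length 2)
  D: 00 (length 2)
  A: 10 (length 2)
Average code length: 140/70 = 2.0000 bits/symbol


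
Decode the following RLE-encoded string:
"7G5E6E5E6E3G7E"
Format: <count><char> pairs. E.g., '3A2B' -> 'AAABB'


Expanding each <count><char> pair:
  7G -> 'GGGGGGG'
  5E -> 'EEEEE'
  6E -> 'EEEEEE'
  5E -> 'EEEEE'
  6E -> 'EEEEEE'
  3G -> 'GGG'
  7E -> 'EEEEEEE'

Decoded = GGGGGGGEEEEEEEEEEEEEEEEEEEEEEGGGEEEEEEE


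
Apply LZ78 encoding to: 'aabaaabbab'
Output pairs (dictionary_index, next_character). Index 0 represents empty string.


LZ78 encoding steps:
Dictionary: {0: ''}
Step 1: w='' (idx 0), next='a' -> output (0, 'a'), add 'a' as idx 1
Step 2: w='a' (idx 1), next='b' -> output (1, 'b'), add 'ab' as idx 2
Step 3: w='a' (idx 1), next='a' -> output (1, 'a'), add 'aa' as idx 3
Step 4: w='ab' (idx 2), next='b' -> output (2, 'b'), add 'abb' as idx 4
Step 5: w='ab' (idx 2), end of input -> output (2, '')


Encoded: [(0, 'a'), (1, 'b'), (1, 'a'), (2, 'b'), (2, '')]


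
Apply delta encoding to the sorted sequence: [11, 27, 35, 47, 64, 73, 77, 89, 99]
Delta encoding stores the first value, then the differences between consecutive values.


First value: 11
Deltas:
  27 - 11 = 16
  35 - 27 = 8
  47 - 35 = 12
  64 - 47 = 17
  73 - 64 = 9
  77 - 73 = 4
  89 - 77 = 12
  99 - 89 = 10


Delta encoded: [11, 16, 8, 12, 17, 9, 4, 12, 10]


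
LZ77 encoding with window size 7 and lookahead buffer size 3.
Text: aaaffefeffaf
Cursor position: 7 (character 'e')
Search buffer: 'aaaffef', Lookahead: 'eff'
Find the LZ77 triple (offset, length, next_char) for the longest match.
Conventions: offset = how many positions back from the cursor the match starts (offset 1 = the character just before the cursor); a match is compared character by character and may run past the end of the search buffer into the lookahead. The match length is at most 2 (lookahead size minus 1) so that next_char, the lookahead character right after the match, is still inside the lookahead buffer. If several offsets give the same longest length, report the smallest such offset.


Try each offset into the search buffer:
  offset=1 (pos 6, char 'f'): match length 0
  offset=2 (pos 5, char 'e'): match length 2
  offset=3 (pos 4, char 'f'): match length 0
  offset=4 (pos 3, char 'f'): match length 0
  offset=5 (pos 2, char 'a'): match length 0
  offset=6 (pos 1, char 'a'): match length 0
  offset=7 (pos 0, char 'a'): match length 0
Longest match has length 2 at offset 2.
next_char = character at position 7 + 2 = 9 -> 'f'

Best match: offset=2, length=2 (matching 'ef' starting at position 5)
LZ77 triple: (2, 2, 'f')


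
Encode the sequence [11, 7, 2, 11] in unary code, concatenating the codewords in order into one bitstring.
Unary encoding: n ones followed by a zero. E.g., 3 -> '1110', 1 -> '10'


Encode each number as n ones followed by a terminating 0:
  11 -> 111111111110 (12 bits)
  7 -> 11111110 (8 bits)
  2 -> 110 (3 bits)
  11 -> 111111111110 (12 bits)
Total length = 12 + 8 + 3 + 12 = 35 bits.

Unary([11, 7, 2, 11]) = 11111111111011111110110111111111110 (35 bits)


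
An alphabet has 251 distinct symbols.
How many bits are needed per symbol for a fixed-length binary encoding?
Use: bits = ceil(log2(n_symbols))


log2(251) = 7.9715
Bracket: 2^7 = 128 < 251 <= 2^8 = 256
So ceil(log2(251)) = 8

bits = ceil(log2(251)) = ceil(7.9715) = 8 bits


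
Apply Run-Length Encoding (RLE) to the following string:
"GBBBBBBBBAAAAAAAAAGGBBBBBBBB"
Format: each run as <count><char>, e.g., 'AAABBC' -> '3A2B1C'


Scanning runs left to right:
  i=0: run of 'G' x 1 -> '1G'
  i=1: run of 'B' x 8 -> '8B'
  i=9: run of 'A' x 9 -> '9A'
  i=18: run of 'G' x 2 -> '2G'
  i=20: run of 'B' x 8 -> '8B'

RLE = 1G8B9A2G8B


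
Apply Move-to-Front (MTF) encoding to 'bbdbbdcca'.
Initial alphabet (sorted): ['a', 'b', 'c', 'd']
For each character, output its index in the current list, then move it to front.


MTF encoding:
'b': index 1 in ['a', 'b', 'c', 'd'] -> ['b', 'a', 'c', 'd']
'b': index 0 in ['b', 'a', 'c', 'd'] -> ['b', 'a', 'c', 'd']
'd': index 3 in ['b', 'a', 'c', 'd'] -> ['d', 'b', 'a', 'c']
'b': index 1 in ['d', 'b', 'a', 'c'] -> ['b', 'd', 'a', 'c']
'b': index 0 in ['b', 'd', 'a', 'c'] -> ['b', 'd', 'a', 'c']
'd': index 1 in ['b', 'd', 'a', 'c'] -> ['d', 'b', 'a', 'c']
'c': index 3 in ['d', 'b', 'a', 'c'] -> ['c', 'd', 'b', 'a']
'c': index 0 in ['c', 'd', 'b', 'a'] -> ['c', 'd', 'b', 'a']
'a': index 3 in ['c', 'd', 'b', 'a'] -> ['a', 'c', 'd', 'b']


Output: [1, 0, 3, 1, 0, 1, 3, 0, 3]


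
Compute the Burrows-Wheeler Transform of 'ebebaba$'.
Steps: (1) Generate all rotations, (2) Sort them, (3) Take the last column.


Rotations (sorted):
  0: $ebebaba -> last char: a
  1: a$ebebab -> last char: b
  2: aba$ebeb -> last char: b
  3: ba$ebeba -> last char: a
  4: baba$ebe -> last char: e
  5: bebaba$e -> last char: e
  6: ebaba$eb -> last char: b
  7: ebebaba$ -> last char: $


BWT = abbaeeb$


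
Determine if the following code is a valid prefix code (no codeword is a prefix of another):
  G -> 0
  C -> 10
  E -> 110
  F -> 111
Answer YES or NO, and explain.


Checking each pair (does one codeword prefix another?):
  G='0' vs C='10': no prefix
  G='0' vs E='110': no prefix
  G='0' vs F='111': no prefix
  C='10' vs G='0': no prefix
  C='10' vs E='110': no prefix
  C='10' vs F='111': no prefix
  E='110' vs G='0': no prefix
  E='110' vs C='10': no prefix
  E='110' vs F='111': no prefix
  F='111' vs G='0': no prefix
  F='111' vs C='10': no prefix
  F='111' vs E='110': no prefix
No violation found over all pairs.

YES -- this is a valid prefix code. No codeword is a prefix of any other codeword.


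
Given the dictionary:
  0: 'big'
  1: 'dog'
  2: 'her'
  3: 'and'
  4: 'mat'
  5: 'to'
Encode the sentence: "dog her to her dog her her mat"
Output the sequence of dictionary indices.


Look up each word in the dictionary:
  'dog' -> 1
  'her' -> 2
  'to' -> 5
  'her' -> 2
  'dog' -> 1
  'her' -> 2
  'her' -> 2
  'mat' -> 4

Encoded: [1, 2, 5, 2, 1, 2, 2, 4]


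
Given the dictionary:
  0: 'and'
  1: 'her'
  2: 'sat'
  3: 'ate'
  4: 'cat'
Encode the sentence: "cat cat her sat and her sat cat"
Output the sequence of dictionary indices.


Look up each word in the dictionary:
  'cat' -> 4
  'cat' -> 4
  'her' -> 1
  'sat' -> 2
  'and' -> 0
  'her' -> 1
  'sat' -> 2
  'cat' -> 4

Encoded: [4, 4, 1, 2, 0, 1, 2, 4]


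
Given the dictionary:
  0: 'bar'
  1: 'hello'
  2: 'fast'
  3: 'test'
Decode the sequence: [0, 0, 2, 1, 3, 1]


Look up each index in the dictionary:
  0 -> 'bar'
  0 -> 'bar'
  2 -> 'fast'
  1 -> 'hello'
  3 -> 'test'
  1 -> 'hello'

Decoded: "bar bar fast hello test hello"


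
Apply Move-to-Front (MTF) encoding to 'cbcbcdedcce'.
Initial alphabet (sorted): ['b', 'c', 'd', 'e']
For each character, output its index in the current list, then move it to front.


MTF encoding:
'c': index 1 in ['b', 'c', 'd', 'e'] -> ['c', 'b', 'd', 'e']
'b': index 1 in ['c', 'b', 'd', 'e'] -> ['b', 'c', 'd', 'e']
'c': index 1 in ['b', 'c', 'd', 'e'] -> ['c', 'b', 'd', 'e']
'b': index 1 in ['c', 'b', 'd', 'e'] -> ['b', 'c', 'd', 'e']
'c': index 1 in ['b', 'c', 'd', 'e'] -> ['c', 'b', 'd', 'e']
'd': index 2 in ['c', 'b', 'd', 'e'] -> ['d', 'c', 'b', 'e']
'e': index 3 in ['d', 'c', 'b', 'e'] -> ['e', 'd', 'c', 'b']
'd': index 1 in ['e', 'd', 'c', 'b'] -> ['d', 'e', 'c', 'b']
'c': index 2 in ['d', 'e', 'c', 'b'] -> ['c', 'd', 'e', 'b']
'c': index 0 in ['c', 'd', 'e', 'b'] -> ['c', 'd', 'e', 'b']
'e': index 2 in ['c', 'd', 'e', 'b'] -> ['e', 'c', 'd', 'b']


Output: [1, 1, 1, 1, 1, 2, 3, 1, 2, 0, 2]


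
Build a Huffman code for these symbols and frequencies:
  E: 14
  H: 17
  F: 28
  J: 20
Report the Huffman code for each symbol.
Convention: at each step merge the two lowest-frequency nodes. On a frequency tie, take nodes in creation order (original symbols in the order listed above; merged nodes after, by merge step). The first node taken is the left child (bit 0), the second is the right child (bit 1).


Huffman tree construction:
Step 1: Merge E(14) + H(17) = 31
Step 2: Merge J(20) + F(28) = 48
Step 3: Merge (E+H)(31) + (J+F)(48) = 79
Read each symbol's code off the tree from the root (left child = 0, right child = 1).

Codes:
  E: 00 (length 2)
  H: 01 (length 2)
  F: 11 (length 2)
  J: 10 (length 2)
Average code length: 158/79 = 2.0000 bits/symbol


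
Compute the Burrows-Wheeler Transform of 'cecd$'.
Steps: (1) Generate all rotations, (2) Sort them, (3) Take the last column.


Rotations (sorted):
  0: $cecd -> last char: d
  1: cd$ce -> last char: e
  2: cecd$ -> last char: $
  3: d$cec -> last char: c
  4: ecd$c -> last char: c


BWT = de$cc


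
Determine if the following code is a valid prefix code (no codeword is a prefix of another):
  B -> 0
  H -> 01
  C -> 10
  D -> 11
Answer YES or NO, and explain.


Checking each pair (does one codeword prefix another?):
  B='0' vs H='01': prefix -- VIOLATION

NO -- this is NOT a valid prefix code. B (0) is a prefix of H (01).


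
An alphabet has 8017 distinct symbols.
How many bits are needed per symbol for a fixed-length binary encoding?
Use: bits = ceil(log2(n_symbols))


log2(8017) = 12.9688
Bracket: 2^12 = 4096 < 8017 <= 2^13 = 8192
So ceil(log2(8017)) = 13

bits = ceil(log2(8017)) = ceil(12.9688) = 13 bits


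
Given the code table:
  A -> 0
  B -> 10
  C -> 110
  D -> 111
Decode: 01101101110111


Decoding:
0 -> A
110 -> C
110 -> C
111 -> D
0 -> A
111 -> D


Result: ACCDAD


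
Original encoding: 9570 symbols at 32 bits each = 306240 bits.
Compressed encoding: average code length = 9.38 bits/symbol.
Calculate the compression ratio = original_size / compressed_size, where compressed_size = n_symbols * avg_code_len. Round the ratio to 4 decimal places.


original_size = n_symbols * orig_bits = 9570 * 32 = 306240 bits
compressed_size = n_symbols * avg_code_len = 9570 * 9.38 = 89766.6 bits
ratio = original_size / compressed_size = 306240 / 89766.6 = 3.4115

Compression ratio = 3.4115


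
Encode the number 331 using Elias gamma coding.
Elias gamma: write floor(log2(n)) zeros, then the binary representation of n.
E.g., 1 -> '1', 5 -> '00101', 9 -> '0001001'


num_bits = floor(log2(331)) + 1 = 9
leading_zeros = num_bits - 1 = 8
binary(331) = 101001011

Elias gamma(331) = '00000000' + '101001011' = 00000000101001011 (17 bits)


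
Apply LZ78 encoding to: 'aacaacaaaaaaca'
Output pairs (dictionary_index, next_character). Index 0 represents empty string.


LZ78 encoding steps:
Dictionary: {0: ''}
Step 1: w='' (idx 0), next='a' -> output (0, 'a'), add 'a' as idx 1
Step 2: w='a' (idx 1), next='c' -> output (1, 'c'), add 'ac' as idx 2
Step 3: w='a' (idx 1), next='a' -> output (1, 'a'), add 'aa' as idx 3
Step 4: w='' (idx 0), next='c' -> output (0, 'c'), add 'c' as idx 4
Step 5: w='aa' (idx 3), next='a' -> output (3, 'a'), add 'aaa' as idx 5
Step 6: w='aaa' (idx 5), next='c' -> output (5, 'c'), add 'aaac' as idx 6
Step 7: w='a' (idx 1), end of input -> output (1, '')


Encoded: [(0, 'a'), (1, 'c'), (1, 'a'), (0, 'c'), (3, 'a'), (5, 'c'), (1, '')]


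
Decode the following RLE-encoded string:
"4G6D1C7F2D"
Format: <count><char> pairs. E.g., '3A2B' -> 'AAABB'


Expanding each <count><char> pair:
  4G -> 'GGGG'
  6D -> 'DDDDDD'
  1C -> 'C'
  7F -> 'FFFFFFF'
  2D -> 'DD'

Decoded = GGGGDDDDDDCFFFFFFFDD


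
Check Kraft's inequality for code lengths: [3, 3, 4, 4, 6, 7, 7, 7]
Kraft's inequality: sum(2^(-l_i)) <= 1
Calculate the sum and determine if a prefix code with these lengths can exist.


Sum = 2^(-3) + 2^(-3) + 2^(-4) + 2^(-4) + 2^(-6) + 2^(-7) + 2^(-7) + 2^(-7)
    = 0.125 + 0.125 + 0.0625 + 0.0625 + 0.015625 + 0.0078125 + 0.0078125 + 0.0078125
    = 53/128 = 0.4140625
Since 0.4140625 <= 1, Kraft's inequality IS satisfied.
A prefix code with these lengths CAN exist.

Kraft sum = 0.4140625. Satisfied.


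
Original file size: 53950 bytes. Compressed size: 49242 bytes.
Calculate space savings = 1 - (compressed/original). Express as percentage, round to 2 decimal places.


ratio = compressed/original = 49242/53950 = 0.912734
savings = 1 - ratio = 1 - 0.912734 = 0.087266
as a percentage: 0.087266 * 100 = 8.73%

Space savings = 1 - 49242/53950 = 8.73%


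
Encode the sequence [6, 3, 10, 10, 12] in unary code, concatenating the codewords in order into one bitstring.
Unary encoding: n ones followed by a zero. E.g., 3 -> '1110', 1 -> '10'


Encode each number as n ones followed by a terminating 0:
  6 -> 1111110 (7 bits)
  3 -> 1110 (4 bits)
  10 -> 11111111110 (11 bits)
  10 -> 11111111110 (11 bits)
  12 -> 1111111111110 (13 bits)
Total length = 7 + 4 + 11 + 11 + 13 = 46 bits.

Unary([6, 3, 10, 10, 12]) = 1111110111011111111110111111111101111111111110 (46 bits)


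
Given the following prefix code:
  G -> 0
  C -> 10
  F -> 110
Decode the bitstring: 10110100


Decoding step by step:
Bits 10 -> C
Bits 110 -> F
Bits 10 -> C
Bits 0 -> G


Decoded message: CFCG


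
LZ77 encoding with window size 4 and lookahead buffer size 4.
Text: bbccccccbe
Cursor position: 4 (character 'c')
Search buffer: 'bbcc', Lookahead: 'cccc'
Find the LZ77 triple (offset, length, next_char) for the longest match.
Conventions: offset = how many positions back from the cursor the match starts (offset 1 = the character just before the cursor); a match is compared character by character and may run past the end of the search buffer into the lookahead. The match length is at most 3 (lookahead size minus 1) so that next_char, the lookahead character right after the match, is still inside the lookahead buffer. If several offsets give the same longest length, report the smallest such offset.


Try each offset into the search buffer:
  offset=1 (pos 3, char 'c'): match length 3
  offset=2 (pos 2, char 'c'): match length 3
  offset=3 (pos 1, char 'b'): match length 0
  offset=4 (pos 0, char 'b'): match length 0
Longest match has length 3, found at offsets 1, 2; take the smallest, offset 1.
next_char = character at position 4 + 3 = 7 -> 'c'

Best match: offset=1, length=3 (matching 'ccc' starting at position 3)
LZ77 triple: (1, 3, 'c')


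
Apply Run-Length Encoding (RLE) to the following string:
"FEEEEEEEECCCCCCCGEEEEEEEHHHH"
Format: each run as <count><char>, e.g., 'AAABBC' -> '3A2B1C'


Scanning runs left to right:
  i=0: run of 'F' x 1 -> '1F'
  i=1: run of 'E' x 8 -> '8E'
  i=9: run of 'C' x 7 -> '7C'
  i=16: run of 'G' x 1 -> '1G'
  i=17: run of 'E' x 7 -> '7E'
  i=24: run of 'H' x 4 -> '4H'

RLE = 1F8E7C1G7E4H


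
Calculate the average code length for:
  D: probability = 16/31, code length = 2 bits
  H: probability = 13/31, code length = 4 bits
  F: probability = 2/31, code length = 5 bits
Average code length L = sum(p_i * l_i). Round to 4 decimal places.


Weighted contributions p_i * l_i:
  D: (16/31) * 2 = 32/31
  H: (13/31) * 4 = 52/31
  F: (2/31) * 5 = 10/31
Sum = (32 + 52 + 10)/31 = 94/31

L = 94/31 = 3.0323 bits/symbol


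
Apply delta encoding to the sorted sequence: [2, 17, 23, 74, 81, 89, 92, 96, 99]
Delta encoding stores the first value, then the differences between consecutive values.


First value: 2
Deltas:
  17 - 2 = 15
  23 - 17 = 6
  74 - 23 = 51
  81 - 74 = 7
  89 - 81 = 8
  92 - 89 = 3
  96 - 92 = 4
  99 - 96 = 3


Delta encoded: [2, 15, 6, 51, 7, 8, 3, 4, 3]


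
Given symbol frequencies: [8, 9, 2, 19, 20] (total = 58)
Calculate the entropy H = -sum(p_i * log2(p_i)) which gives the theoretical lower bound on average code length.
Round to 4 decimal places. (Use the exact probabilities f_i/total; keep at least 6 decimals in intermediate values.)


Per-symbol terms -p_i * log2(p_i) with p_i = f_i/58:
  p = 8/58 = 0.137931: log2(p) = -2.857981, -p*log2(p) = 0.394204
  p = 9/58 = 0.155172: log2(p) = -2.688056, -p*log2(p) = 0.417112
  p = 2/58 = 0.034483: log2(p) = -4.857981, -p*log2(p) = 0.167517
  p = 19/58 = 0.327586: log2(p) = -1.610053, -p*log2(p) = 0.527431
  p = 20/58 = 0.344828: log2(p) = -1.536053, -p*log2(p) = 0.529673
H = 0.394204 + 0.417112 + 0.167517 + 0.527431 + 0.529673 = 2.035937

H = 2.0359 bits/symbol


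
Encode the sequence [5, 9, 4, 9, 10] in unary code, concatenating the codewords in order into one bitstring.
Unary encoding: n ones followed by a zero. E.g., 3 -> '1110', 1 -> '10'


Encode each number as n ones followed by a terminating 0:
  5 -> 111110 (6 bits)
  9 -> 1111111110 (10 bits)
  4 -> 11110 (5 bits)
  9 -> 1111111110 (10 bits)
  10 -> 11111111110 (11 bits)
Total length = 6 + 10 + 5 + 10 + 11 = 42 bits.

Unary([5, 9, 4, 9, 10]) = 111110111111111011110111111111011111111110 (42 bits)


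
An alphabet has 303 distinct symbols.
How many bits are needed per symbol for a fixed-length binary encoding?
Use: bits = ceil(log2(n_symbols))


log2(303) = 8.2432
Bracket: 2^8 = 256 < 303 <= 2^9 = 512
So ceil(log2(303)) = 9

bits = ceil(log2(303)) = ceil(8.2432) = 9 bits


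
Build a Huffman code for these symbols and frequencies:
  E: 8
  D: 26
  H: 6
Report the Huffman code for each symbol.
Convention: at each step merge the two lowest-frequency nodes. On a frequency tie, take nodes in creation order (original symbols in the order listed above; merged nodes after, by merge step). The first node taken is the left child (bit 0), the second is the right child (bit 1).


Huffman tree construction:
Step 1: Merge H(6) + E(8) = 14
Step 2: Merge (H+E)(14) + D(26) = 40
Read each symbol's code off the tree from the root (left child = 0, right child = 1).

Codes:
  E: 01 (length 2)
  D: 1 (length 1)
  H: 00 (length 2)
Average code length: 54/40 = 1.3500 bits/symbol


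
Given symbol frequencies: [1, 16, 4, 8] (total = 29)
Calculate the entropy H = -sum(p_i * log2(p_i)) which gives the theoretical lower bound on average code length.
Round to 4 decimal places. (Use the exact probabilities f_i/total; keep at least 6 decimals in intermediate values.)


Per-symbol terms -p_i * log2(p_i) with p_i = f_i/29:
  p = 1/29 = 0.034483: log2(p) = -4.857981, -p*log2(p) = 0.167517
  p = 16/29 = 0.551724: log2(p) = -0.857981, -p*log2(p) = 0.473369
  p = 4/29 = 0.137931: log2(p) = -2.857981, -p*log2(p) = 0.394204
  p = 8/29 = 0.275862: log2(p) = -1.857981, -p*log2(p) = 0.512546
H = 0.167517 + 0.473369 + 0.394204 + 0.512546 = 1.547636

H = 1.5476 bits/symbol
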